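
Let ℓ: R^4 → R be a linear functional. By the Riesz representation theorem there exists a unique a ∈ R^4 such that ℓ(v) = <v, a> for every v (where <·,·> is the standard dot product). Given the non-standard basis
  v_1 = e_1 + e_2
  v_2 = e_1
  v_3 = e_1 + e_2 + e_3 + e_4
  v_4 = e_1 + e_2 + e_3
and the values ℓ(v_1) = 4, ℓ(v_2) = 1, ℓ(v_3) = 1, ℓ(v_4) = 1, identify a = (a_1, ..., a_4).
a = (1, 3, -3, 0)

Write a = (a_1, ..., a_4) in the standard basis. For each basis vector v_i, ℓ(v_i) = <v_i, a> is a linear equation in the a_j's. Collect the n equations into a matrix system V a = ℓ, where row i of V is v_i (expressed in the standard basis). Since V is invertible (lower-triangular with 1s on the diagonal, up to permutation), solve by back-substitution:
  V =
[[1, 1, 0, 0],
 [1, 0, 0, 0],
 [1, 1, 1, 1],
 [1, 1, 1, 0]]
  V a = (4, 1, 1, 1)
Solving gives a = (1, 3, -3, 0).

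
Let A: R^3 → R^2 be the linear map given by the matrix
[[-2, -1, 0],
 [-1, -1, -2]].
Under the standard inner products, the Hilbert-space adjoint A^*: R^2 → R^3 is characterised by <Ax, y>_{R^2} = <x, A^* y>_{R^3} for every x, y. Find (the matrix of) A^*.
A^* = A^T =
[[-2, -1],
 [-1, -1],
 [0, -2]]

For real matrices with standard dot products, the defining identity <Ax, y> = <x, A^* y> gives (Ax)^T y = x^T (A^*) y, i.e. x^T A^T y = x^T (A^*) y. Since this holds for all x, y, we must have A^* = A^T. Therefore
A^* =
[[-2, -1],
 [-1, -1],
 [0, -2]].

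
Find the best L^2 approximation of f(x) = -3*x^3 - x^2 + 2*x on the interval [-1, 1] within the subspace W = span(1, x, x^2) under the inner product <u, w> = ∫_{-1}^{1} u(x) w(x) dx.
g(x) = -x^2 + x/5

The best approximation g ∈ W is the orthogonal projection of f onto W. Writing g = a_0 + a_1 x + a_2 x^2, the coefficients solve the normal equations G · a = b where
  G_{ij} = <φ_i, φ_j> and b_i = <f, φ_i>, with φ_0 = 1, φ_1 = x, φ_2 = x^2.
G =
  [2, 0, 2/3]
  [0, 2/3, 0]
  [2/3, 0, 2/5],
b = (-2/3, 2/15, -2/5).
Solving gives a_0 = 0, a_1 = 1/5, a_2 = -1, so
  g(x) = -x^2 + x/5.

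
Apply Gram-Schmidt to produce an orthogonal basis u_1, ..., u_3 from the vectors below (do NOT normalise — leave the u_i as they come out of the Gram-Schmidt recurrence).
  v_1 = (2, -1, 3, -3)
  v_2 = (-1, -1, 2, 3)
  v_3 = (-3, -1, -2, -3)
Orthogonal basis:
  u_1 = (2, -1, 3, -3)
  u_2 = (-15/23, -27/23, 58/23, 57/23)
  u_3 = (-1070/329, -610/329, -30/329, -540/329)

Apply the Gram-Schmidt recurrence
  u_1 = v_1
  u_i = v_i − Σ_{j<i} ((v_i · u_j) / (u_j · u_j)) · u_j.

Step by step this gives:
  u_1 = (2, -1, 3, -3)
  u_2 = (-15/23, -27/23, 58/23, 57/23)
  u_3 = (-1070/329, -610/329, -30/329, -540/329)

Orthogonality check:
  u_2 · u_1 = 0 (should be 0)
  u_3 · u_1 = 0 (should be 0)
  u_3 · u_2 = 0 (should be 0)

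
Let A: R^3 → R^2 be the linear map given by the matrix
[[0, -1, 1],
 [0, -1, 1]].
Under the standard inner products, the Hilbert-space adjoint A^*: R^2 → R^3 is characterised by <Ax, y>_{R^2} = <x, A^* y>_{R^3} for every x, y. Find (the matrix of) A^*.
A^* = A^T =
[[0, 0],
 [-1, -1],
 [1, 1]]

For real matrices with standard dot products, the defining identity <Ax, y> = <x, A^* y> gives (Ax)^T y = x^T (A^*) y, i.e. x^T A^T y = x^T (A^*) y. Since this holds for all x, y, we must have A^* = A^T. Therefore
A^* =
[[0, 0],
 [-1, -1],
 [1, 1]].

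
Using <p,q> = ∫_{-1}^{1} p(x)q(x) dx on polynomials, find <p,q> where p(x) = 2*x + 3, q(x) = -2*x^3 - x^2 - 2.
<p,q> = -78/5

Expand the product: p(x)·q(x) = -4*x^4 - 8*x^3 - 3*x^2 - 4*x - 6.
∫_{-1}^{1} of each monomial x^k gives [2/(k+1) if k even, 0 if k odd]. Integrating term-by-term (or equivalently evaluating the antiderivative F(x) = -4*x^5/5 - 2*x^4 - x^3 - 2*x^2 - 6*x at the endpoints):
  F(1) − F(−1) = -59/5 − (19/5) = -78/5.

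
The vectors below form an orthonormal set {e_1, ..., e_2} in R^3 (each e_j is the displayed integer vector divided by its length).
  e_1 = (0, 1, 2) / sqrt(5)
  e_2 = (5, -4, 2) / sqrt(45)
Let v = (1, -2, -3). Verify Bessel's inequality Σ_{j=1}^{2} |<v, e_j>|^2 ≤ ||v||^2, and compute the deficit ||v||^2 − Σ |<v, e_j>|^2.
Σ |<v, e_j>|^2 = 125/9; ||v||^2 = 14; deficit = 1/9

Write each e_j = u_j / sqrt(<u_j, u_j>) where u_j is the displayed integer vector. Then <v, e_j> = <v, u_j> / sqrt(<u_j, u_j>), so |<v, e_j>|^2 = <v, u_j>^2 / <u_j, u_j>.
Coefficients: <v, e_1> = -8/sqrt(5), <v, e_2> = 7/sqrt(45).
Square and sum: Σ |<v, e_j>|^2 = 125/9.
Compute ||v||^2 = v·v = 14.
Deficit = 14 − 125/9 = 1/9 ≥ 0, confirming Bessel's inequality. (The deficit equals ||v − Σ <v,e_j> e_j||^2, the squared distance from v to span{e_j}.)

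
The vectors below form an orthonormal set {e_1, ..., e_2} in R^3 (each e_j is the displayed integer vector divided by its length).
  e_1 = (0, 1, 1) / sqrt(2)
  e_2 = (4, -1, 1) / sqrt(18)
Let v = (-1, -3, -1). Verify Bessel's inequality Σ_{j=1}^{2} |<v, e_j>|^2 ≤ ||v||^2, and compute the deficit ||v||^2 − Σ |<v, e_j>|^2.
Σ |<v, e_j>|^2 = 74/9; ||v||^2 = 11; deficit = 25/9

Write each e_j = u_j / sqrt(<u_j, u_j>) where u_j is the displayed integer vector. Then <v, e_j> = <v, u_j> / sqrt(<u_j, u_j>), so |<v, e_j>|^2 = <v, u_j>^2 / <u_j, u_j>.
Coefficients: <v, e_1> = -4/sqrt(2), <v, e_2> = -2/sqrt(18).
Square and sum: Σ |<v, e_j>|^2 = 74/9.
Compute ||v||^2 = v·v = 11.
Deficit = 11 − 74/9 = 25/9 ≥ 0, confirming Bessel's inequality. (The deficit equals ||v − Σ <v,e_j> e_j||^2, the squared distance from v to span{e_j}.)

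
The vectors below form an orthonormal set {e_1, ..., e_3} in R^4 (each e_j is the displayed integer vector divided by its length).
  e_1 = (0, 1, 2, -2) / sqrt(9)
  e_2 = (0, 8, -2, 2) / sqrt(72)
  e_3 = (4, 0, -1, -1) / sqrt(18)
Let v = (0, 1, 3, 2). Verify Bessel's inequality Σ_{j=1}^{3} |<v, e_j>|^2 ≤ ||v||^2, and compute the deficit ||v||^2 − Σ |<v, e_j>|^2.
Σ |<v, e_j>|^2 = 26/9; ||v||^2 = 14; deficit = 100/9

Write each e_j = u_j / sqrt(<u_j, u_j>) where u_j is the displayed integer vector. Then <v, e_j> = <v, u_j> / sqrt(<u_j, u_j>), so |<v, e_j>|^2 = <v, u_j>^2 / <u_j, u_j>.
Coefficients: <v, e_1> = 3/sqrt(9), <v, e_2> = 6/sqrt(72), <v, e_3> = -5/sqrt(18).
Square and sum: Σ |<v, e_j>|^2 = 26/9.
Compute ||v||^2 = v·v = 14.
Deficit = 14 − 26/9 = 100/9 ≥ 0, confirming Bessel's inequality. (The deficit equals ||v − Σ <v,e_j> e_j||^2, the squared distance from v to span{e_j}.)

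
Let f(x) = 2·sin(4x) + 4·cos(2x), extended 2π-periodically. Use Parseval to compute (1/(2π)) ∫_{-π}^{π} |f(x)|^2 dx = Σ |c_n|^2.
Σ |c_n|^2 = 10

Expand |f|^2 and use orthogonality of {sin(nx), cos(mx)} on [-π, π]:
  ∫_{-π}^{π} sin(nx)^2 dx = π, ∫ cos(mx)^2 dx = π, and cross terms integrate to 0.
So ∫_{-π}^{π} f(x)^2 dx = 2^2 · π + 4^2 · π = (4 + 16)π.
Divide by 2π: (4 + 16)/2 = 10.
By Parseval, this equals Σ |c_n|^2.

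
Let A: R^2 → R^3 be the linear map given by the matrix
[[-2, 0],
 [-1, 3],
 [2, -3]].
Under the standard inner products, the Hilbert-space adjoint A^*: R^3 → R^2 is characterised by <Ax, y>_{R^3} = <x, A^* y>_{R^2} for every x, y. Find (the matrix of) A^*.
A^* = A^T =
[[-2, -1, 2],
 [0, 3, -3]]

For real matrices with standard dot products, the defining identity <Ax, y> = <x, A^* y> gives (Ax)^T y = x^T (A^*) y, i.e. x^T A^T y = x^T (A^*) y. Since this holds for all x, y, we must have A^* = A^T. Therefore
A^* =
[[-2, -1, 2],
 [0, 3, -3]].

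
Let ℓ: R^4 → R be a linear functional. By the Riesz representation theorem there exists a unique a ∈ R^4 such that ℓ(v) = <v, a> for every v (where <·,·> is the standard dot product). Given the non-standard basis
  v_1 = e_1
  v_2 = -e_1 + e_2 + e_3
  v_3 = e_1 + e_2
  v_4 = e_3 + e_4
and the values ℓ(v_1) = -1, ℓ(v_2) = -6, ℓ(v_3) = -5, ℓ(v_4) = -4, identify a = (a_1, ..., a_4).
a = (-1, -4, -3, -1)

Write a = (a_1, ..., a_4) in the standard basis. For each basis vector v_i, ℓ(v_i) = <v_i, a> is a linear equation in the a_j's. Collect the n equations into a matrix system V a = ℓ, where row i of V is v_i (expressed in the standard basis). Since V is invertible (lower-triangular with 1s on the diagonal, up to permutation), solve by back-substitution:
  V =
[[1, 0, 0, 0],
 [-1, 1, 1, 0],
 [1, 1, 0, 0],
 [0, 0, 1, 1]]
  V a = (-1, -6, -5, -4)
Solving gives a = (-1, -4, -3, -1).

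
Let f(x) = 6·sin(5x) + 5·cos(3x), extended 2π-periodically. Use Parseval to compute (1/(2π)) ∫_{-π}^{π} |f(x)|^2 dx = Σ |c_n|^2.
Σ |c_n|^2 = 61/2

Expand |f|^2 and use orthogonality of {sin(nx), cos(mx)} on [-π, π]:
  ∫_{-π}^{π} sin(nx)^2 dx = π, ∫ cos(mx)^2 dx = π, and cross terms integrate to 0.
So ∫_{-π}^{π} f(x)^2 dx = 6^2 · π + 5^2 · π = (36 + 25)π.
Divide by 2π: (36 + 25)/2 = 61/2.
By Parseval, this equals Σ |c_n|^2.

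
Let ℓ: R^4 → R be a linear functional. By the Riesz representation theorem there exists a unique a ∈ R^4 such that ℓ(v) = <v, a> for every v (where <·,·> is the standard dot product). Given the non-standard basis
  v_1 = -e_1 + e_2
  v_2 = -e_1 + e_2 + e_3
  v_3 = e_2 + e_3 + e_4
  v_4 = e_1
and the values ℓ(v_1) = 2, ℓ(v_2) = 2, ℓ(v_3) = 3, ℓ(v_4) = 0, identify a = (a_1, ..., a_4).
a = (0, 2, 0, 1)

Write a = (a_1, ..., a_4) in the standard basis. For each basis vector v_i, ℓ(v_i) = <v_i, a> is a linear equation in the a_j's. Collect the n equations into a matrix system V a = ℓ, where row i of V is v_i (expressed in the standard basis). Since V is invertible (lower-triangular with 1s on the diagonal, up to permutation), solve by back-substitution:
  V =
[[-1, 1, 0, 0],
 [-1, 1, 1, 0],
 [0, 1, 1, 1],
 [1, 0, 0, 0]]
  V a = (2, 2, 3, 0)
Solving gives a = (0, 2, 0, 1).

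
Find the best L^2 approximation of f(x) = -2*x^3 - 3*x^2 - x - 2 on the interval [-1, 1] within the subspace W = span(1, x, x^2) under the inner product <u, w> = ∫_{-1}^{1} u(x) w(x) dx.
g(x) = -3*x^2 - 11*x/5 - 2

The best approximation g ∈ W is the orthogonal projection of f onto W. Writing g = a_0 + a_1 x + a_2 x^2, the coefficients solve the normal equations G · a = b where
  G_{ij} = <φ_i, φ_j> and b_i = <f, φ_i>, with φ_0 = 1, φ_1 = x, φ_2 = x^2.
G =
  [2, 0, 2/3]
  [0, 2/3, 0]
  [2/3, 0, 2/5],
b = (-6, -22/15, -38/15).
Solving gives a_0 = -2, a_1 = -11/5, a_2 = -3, so
  g(x) = -3*x^2 - 11*x/5 - 2.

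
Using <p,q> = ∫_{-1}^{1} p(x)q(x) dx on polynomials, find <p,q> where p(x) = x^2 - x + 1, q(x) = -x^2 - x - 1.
<p,q> = -46/15

Expand the product: p(x)·q(x) = -x^4 - x^2 - 1.
∫_{-1}^{1} of each monomial x^k gives [2/(k+1) if k even, 0 if k odd]. Integrating term-by-term (or equivalently evaluating the antiderivative F(x) = -x^5/5 - x^3/3 - x at the endpoints):
  F(1) − F(−1) = -23/15 − (23/15) = -46/15.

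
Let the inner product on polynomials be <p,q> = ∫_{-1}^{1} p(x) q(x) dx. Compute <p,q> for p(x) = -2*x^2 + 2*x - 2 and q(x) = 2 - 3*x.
<p,q> = -44/3

Expand the product: p(x)·q(x) = 6*x^3 - 10*x^2 + 10*x - 4.
∫_{-1}^{1} of each monomial x^k gives [2/(k+1) if k even, 0 if k odd]. Integrating term-by-term (or equivalently evaluating the antiderivative F(x) = 3*x^4/2 - 10*x^3/3 + 5*x^2 - 4*x at the endpoints):
  F(1) − F(−1) = -5/6 − (83/6) = -44/3.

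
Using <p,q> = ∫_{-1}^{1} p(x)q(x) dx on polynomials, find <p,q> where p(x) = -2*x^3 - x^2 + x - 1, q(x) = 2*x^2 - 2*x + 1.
<p,q> = -68/15

Expand the product: p(x)·q(x) = -4*x^5 + 2*x^4 + 2*x^3 - 5*x^2 + 3*x - 1.
∫_{-1}^{1} of each monomial x^k gives [2/(k+1) if k even, 0 if k odd]. Integrating term-by-term (or equivalently evaluating the antiderivative F(x) = -2*x^6/3 + 2*x^5/5 + x^4/2 - 5*x^3/3 + 3*x^2/2 - x at the endpoints):
  F(1) − F(−1) = -14/15 − (18/5) = -68/15.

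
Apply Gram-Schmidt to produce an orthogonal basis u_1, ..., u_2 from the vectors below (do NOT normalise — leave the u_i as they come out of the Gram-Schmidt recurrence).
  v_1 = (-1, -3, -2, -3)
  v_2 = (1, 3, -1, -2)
Orthogonal basis:
  u_1 = (-1, -3, -2, -3)
  u_2 = (21/23, 63/23, -27/23, -52/23)

Apply the Gram-Schmidt recurrence
  u_1 = v_1
  u_i = v_i − Σ_{j<i} ((v_i · u_j) / (u_j · u_j)) · u_j.

Step by step this gives:
  u_1 = (-1, -3, -2, -3)
  u_2 = (21/23, 63/23, -27/23, -52/23)

Orthogonality check:
  u_2 · u_1 = 0 (should be 0)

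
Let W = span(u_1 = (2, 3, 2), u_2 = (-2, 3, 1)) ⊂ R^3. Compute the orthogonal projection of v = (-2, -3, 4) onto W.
proj_W(v) = (-6/7, -5/7, -4/7)

Set up U = [u_1 | ... | u_2] ∈ R^(3×2). The projector onto W = col(U) is P = U (U^T U)^(-1) U^T.
Compute U^T U =
  [17, 7]
  [7, 14],
and U^T v = (-5, -1).
Solve U^T U · c = U^T v for the coefficients: c = (-1/3, 2/21). The projection is proj_W(v) = U c.
Check: (v - proj_W(v)) · u_1 = 0  (should be 0).
Check: (v - proj_W(v)) · u_2 = 0  (should be 0).
Result: proj_W(v) = (-6/7, -5/7, -4/7).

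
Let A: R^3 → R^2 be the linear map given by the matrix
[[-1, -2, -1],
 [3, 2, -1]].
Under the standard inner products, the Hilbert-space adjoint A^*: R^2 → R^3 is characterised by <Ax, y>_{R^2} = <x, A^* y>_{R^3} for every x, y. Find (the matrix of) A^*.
A^* = A^T =
[[-1, 3],
 [-2, 2],
 [-1, -1]]

For real matrices with standard dot products, the defining identity <Ax, y> = <x, A^* y> gives (Ax)^T y = x^T (A^*) y, i.e. x^T A^T y = x^T (A^*) y. Since this holds for all x, y, we must have A^* = A^T. Therefore
A^* =
[[-1, 3],
 [-2, 2],
 [-1, -1]].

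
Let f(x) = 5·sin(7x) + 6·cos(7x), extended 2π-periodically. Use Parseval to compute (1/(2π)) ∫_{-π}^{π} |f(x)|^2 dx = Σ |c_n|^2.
Σ |c_n|^2 = 61/2

Expand |f|^2 and use orthogonality of {sin(nx), cos(mx)} on [-π, π]:
  ∫_{-π}^{π} sin(nx)^2 dx = π, ∫ cos(mx)^2 dx = π, and cross terms integrate to 0.
So ∫_{-π}^{π} f(x)^2 dx = 5^2 · π + 6^2 · π = (25 + 36)π.
Divide by 2π: (25 + 36)/2 = 61/2.
By Parseval, this equals Σ |c_n|^2.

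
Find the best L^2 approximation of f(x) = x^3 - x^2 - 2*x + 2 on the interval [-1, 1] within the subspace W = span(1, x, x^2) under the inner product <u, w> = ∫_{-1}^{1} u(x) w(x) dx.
g(x) = -x^2 - 7*x/5 + 2

The best approximation g ∈ W is the orthogonal projection of f onto W. Writing g = a_0 + a_1 x + a_2 x^2, the coefficients solve the normal equations G · a = b where
  G_{ij} = <φ_i, φ_j> and b_i = <f, φ_i>, with φ_0 = 1, φ_1 = x, φ_2 = x^2.
G =
  [2, 0, 2/3]
  [0, 2/3, 0]
  [2/3, 0, 2/5],
b = (10/3, -14/15, 14/15).
Solving gives a_0 = 2, a_1 = -7/5, a_2 = -1, so
  g(x) = -x^2 - 7*x/5 + 2.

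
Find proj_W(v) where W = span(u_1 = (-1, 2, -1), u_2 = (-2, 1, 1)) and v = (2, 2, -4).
proj_W(v) = (2, 2, -4)

Set up U = [u_1 | ... | u_2] ∈ R^(3×2). The projector onto W = col(U) is P = U (U^T U)^(-1) U^T.
Compute U^T U =
  [6, 3]
  [3, 6],
and U^T v = (6, -6).
Solve U^T U · c = U^T v for the coefficients: c = (2, -2). The projection is proj_W(v) = U c.
Check: (v - proj_W(v)) · u_1 = 0  (should be 0).
Check: (v - proj_W(v)) · u_2 = 0  (should be 0).
Result: proj_W(v) = (2, 2, -4).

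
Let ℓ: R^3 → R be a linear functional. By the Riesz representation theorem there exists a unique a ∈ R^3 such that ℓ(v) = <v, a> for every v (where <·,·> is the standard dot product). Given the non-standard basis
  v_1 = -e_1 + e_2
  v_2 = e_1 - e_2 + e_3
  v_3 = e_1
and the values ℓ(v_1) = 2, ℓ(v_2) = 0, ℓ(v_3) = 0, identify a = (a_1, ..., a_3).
a = (0, 2, 2)

Write a = (a_1, ..., a_3) in the standard basis. For each basis vector v_i, ℓ(v_i) = <v_i, a> is a linear equation in the a_j's. Collect the n equations into a matrix system V a = ℓ, where row i of V is v_i (expressed in the standard basis). Since V is invertible (lower-triangular with 1s on the diagonal, up to permutation), solve by back-substitution:
  V =
[[-1, 1, 0],
 [1, -1, 1],
 [1, 0, 0]]
  V a = (2, 0, 0)
Solving gives a = (0, 2, 2).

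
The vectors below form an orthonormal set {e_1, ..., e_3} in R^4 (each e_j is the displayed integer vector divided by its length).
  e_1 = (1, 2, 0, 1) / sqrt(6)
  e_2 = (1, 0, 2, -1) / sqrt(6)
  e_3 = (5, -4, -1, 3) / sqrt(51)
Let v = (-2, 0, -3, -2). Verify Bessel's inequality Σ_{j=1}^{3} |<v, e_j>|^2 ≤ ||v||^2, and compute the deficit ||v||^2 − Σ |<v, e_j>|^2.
Σ |<v, e_j>|^2 = 611/51; ||v||^2 = 17; deficit = 256/51

Write each e_j = u_j / sqrt(<u_j, u_j>) where u_j is the displayed integer vector. Then <v, e_j> = <v, u_j> / sqrt(<u_j, u_j>), so |<v, e_j>|^2 = <v, u_j>^2 / <u_j, u_j>.
Coefficients: <v, e_1> = -4/sqrt(6), <v, e_2> = -6/sqrt(6), <v, e_3> = -13/sqrt(51).
Square and sum: Σ |<v, e_j>|^2 = 611/51.
Compute ||v||^2 = v·v = 17.
Deficit = 17 − 611/51 = 256/51 ≥ 0, confirming Bessel's inequality. (The deficit equals ||v − Σ <v,e_j> e_j||^2, the squared distance from v to span{e_j}.)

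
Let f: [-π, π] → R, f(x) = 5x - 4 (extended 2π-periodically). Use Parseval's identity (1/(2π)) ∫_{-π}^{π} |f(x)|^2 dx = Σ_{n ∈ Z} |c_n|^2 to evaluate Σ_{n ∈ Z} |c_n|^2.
Σ |c_n|^2 = 25π^2/3 + 16

Expand and integrate term by term over [-π, π]:
  ∫ (5x)^2 dx = 25·(2π^3/3); ∫ 2·5·(-4)·x dx = 0 (odd integrand); ∫ (-4)^2 dx = 16·2π.
So (1/(2π)) ∫_{-π}^{π} (5x - 4)^2 dx = 25π^2/3 + 16 = 25π^2/3 + 16.
Parseval ⇒ Σ |c_n|^2 = 25π^2/3 + 16.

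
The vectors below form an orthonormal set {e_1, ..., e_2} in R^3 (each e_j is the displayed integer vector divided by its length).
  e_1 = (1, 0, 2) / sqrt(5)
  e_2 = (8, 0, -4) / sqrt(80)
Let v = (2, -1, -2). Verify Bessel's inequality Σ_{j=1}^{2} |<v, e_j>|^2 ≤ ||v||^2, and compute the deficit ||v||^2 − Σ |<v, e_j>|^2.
Σ |<v, e_j>|^2 = 8; ||v||^2 = 9; deficit = 1

Write each e_j = u_j / sqrt(<u_j, u_j>) where u_j is the displayed integer vector. Then <v, e_j> = <v, u_j> / sqrt(<u_j, u_j>), so |<v, e_j>|^2 = <v, u_j>^2 / <u_j, u_j>.
Coefficients: <v, e_1> = -2/sqrt(5), <v, e_2> = 24/sqrt(80).
Square and sum: Σ |<v, e_j>|^2 = 8.
Compute ||v||^2 = v·v = 9.
Deficit = 9 − 8 = 1 ≥ 0, confirming Bessel's inequality. (The deficit equals ||v − Σ <v,e_j> e_j||^2, the squared distance from v to span{e_j}.)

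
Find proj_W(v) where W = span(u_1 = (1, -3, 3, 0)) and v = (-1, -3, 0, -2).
proj_W(v) = (8/19, -24/19, 24/19, 0)

Set up U = [u_1 | ... | u_1] ∈ R^(4×1). The projector onto W = col(U) is P = U (U^T U)^(-1) U^T.
Compute U^T U =
  [19],
and U^T v = (8).
Solve U^T U · c = U^T v for the coefficients: c = (8/19). The projection is proj_W(v) = U c.
Check: (v - proj_W(v)) · u_1 = 0  (should be 0).
Result: proj_W(v) = (8/19, -24/19, 24/19, 0).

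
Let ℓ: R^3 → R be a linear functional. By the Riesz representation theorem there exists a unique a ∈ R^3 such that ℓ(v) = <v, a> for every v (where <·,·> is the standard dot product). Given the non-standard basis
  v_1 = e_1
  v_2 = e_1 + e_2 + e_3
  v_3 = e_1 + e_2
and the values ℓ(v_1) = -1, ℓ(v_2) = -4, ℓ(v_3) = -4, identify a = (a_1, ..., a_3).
a = (-1, -3, 0)

Write a = (a_1, ..., a_3) in the standard basis. For each basis vector v_i, ℓ(v_i) = <v_i, a> is a linear equation in the a_j's. Collect the n equations into a matrix system V a = ℓ, where row i of V is v_i (expressed in the standard basis). Since V is invertible (lower-triangular with 1s on the diagonal, up to permutation), solve by back-substitution:
  V =
[[1, 0, 0],
 [1, 1, 1],
 [1, 1, 0]]
  V a = (-1, -4, -4)
Solving gives a = (-1, -3, 0).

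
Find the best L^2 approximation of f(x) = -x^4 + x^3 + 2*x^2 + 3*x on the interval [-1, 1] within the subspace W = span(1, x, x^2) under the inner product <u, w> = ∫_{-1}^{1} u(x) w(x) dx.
g(x) = 8*x^2/7 + 18*x/5 + 3/35

The best approximation g ∈ W is the orthogonal projection of f onto W. Writing g = a_0 + a_1 x + a_2 x^2, the coefficients solve the normal equations G · a = b where
  G_{ij} = <φ_i, φ_j> and b_i = <f, φ_i>, with φ_0 = 1, φ_1 = x, φ_2 = x^2.
G =
  [2, 0, 2/3]
  [0, 2/3, 0]
  [2/3, 0, 2/5],
b = (14/15, 12/5, 18/35).
Solving gives a_0 = 3/35, a_1 = 18/5, a_2 = 8/7, so
  g(x) = 8*x^2/7 + 18*x/5 + 3/35.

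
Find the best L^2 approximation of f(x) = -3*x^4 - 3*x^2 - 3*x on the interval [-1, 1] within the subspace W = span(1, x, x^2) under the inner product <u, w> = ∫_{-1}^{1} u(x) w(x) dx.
g(x) = -39*x^2/7 - 3*x + 9/35

The best approximation g ∈ W is the orthogonal projection of f onto W. Writing g = a_0 + a_1 x + a_2 x^2, the coefficients solve the normal equations G · a = b where
  G_{ij} = <φ_i, φ_j> and b_i = <f, φ_i>, with φ_0 = 1, φ_1 = x, φ_2 = x^2.
G =
  [2, 0, 2/3]
  [0, 2/3, 0]
  [2/3, 0, 2/5],
b = (-16/5, -2, -72/35).
Solving gives a_0 = 9/35, a_1 = -3, a_2 = -39/7, so
  g(x) = -39*x^2/7 - 3*x + 9/35.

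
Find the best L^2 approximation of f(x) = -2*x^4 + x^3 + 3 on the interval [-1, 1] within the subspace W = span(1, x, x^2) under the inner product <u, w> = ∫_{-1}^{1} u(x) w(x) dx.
g(x) = -12*x^2/7 + 3*x/5 + 111/35

The best approximation g ∈ W is the orthogonal projection of f onto W. Writing g = a_0 + a_1 x + a_2 x^2, the coefficients solve the normal equations G · a = b where
  G_{ij} = <φ_i, φ_j> and b_i = <f, φ_i>, with φ_0 = 1, φ_1 = x, φ_2 = x^2.
G =
  [2, 0, 2/3]
  [0, 2/3, 0]
  [2/3, 0, 2/5],
b = (26/5, 2/5, 10/7).
Solving gives a_0 = 111/35, a_1 = 3/5, a_2 = -12/7, so
  g(x) = -12*x^2/7 + 3*x/5 + 111/35.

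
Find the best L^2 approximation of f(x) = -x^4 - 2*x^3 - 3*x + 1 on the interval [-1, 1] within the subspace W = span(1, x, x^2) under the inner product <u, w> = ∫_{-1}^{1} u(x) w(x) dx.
g(x) = -6*x^2/7 - 21*x/5 + 38/35

The best approximation g ∈ W is the orthogonal projection of f onto W. Writing g = a_0 + a_1 x + a_2 x^2, the coefficients solve the normal equations G · a = b where
  G_{ij} = <φ_i, φ_j> and b_i = <f, φ_i>, with φ_0 = 1, φ_1 = x, φ_2 = x^2.
G =
  [2, 0, 2/3]
  [0, 2/3, 0]
  [2/3, 0, 2/5],
b = (8/5, -14/5, 8/21).
Solving gives a_0 = 38/35, a_1 = -21/5, a_2 = -6/7, so
  g(x) = -6*x^2/7 - 21*x/5 + 38/35.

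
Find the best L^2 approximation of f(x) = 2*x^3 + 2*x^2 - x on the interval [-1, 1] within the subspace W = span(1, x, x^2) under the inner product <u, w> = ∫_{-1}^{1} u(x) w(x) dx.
g(x) = 2*x^2 + x/5

The best approximation g ∈ W is the orthogonal projection of f onto W. Writing g = a_0 + a_1 x + a_2 x^2, the coefficients solve the normal equations G · a = b where
  G_{ij} = <φ_i, φ_j> and b_i = <f, φ_i>, with φ_0 = 1, φ_1 = x, φ_2 = x^2.
G =
  [2, 0, 2/3]
  [0, 2/3, 0]
  [2/3, 0, 2/5],
b = (4/3, 2/15, 4/5).
Solving gives a_0 = 0, a_1 = 1/5, a_2 = 2, so
  g(x) = 2*x^2 + x/5.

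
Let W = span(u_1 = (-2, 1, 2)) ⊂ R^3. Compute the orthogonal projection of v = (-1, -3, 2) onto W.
proj_W(v) = (-2/3, 1/3, 2/3)

Set up U = [u_1 | ... | u_1] ∈ R^(3×1). The projector onto W = col(U) is P = U (U^T U)^(-1) U^T.
Compute U^T U =
  [9],
and U^T v = (3).
Solve U^T U · c = U^T v for the coefficients: c = (1/3). The projection is proj_W(v) = U c.
Check: (v - proj_W(v)) · u_1 = 0  (should be 0).
Result: proj_W(v) = (-2/3, 1/3, 2/3).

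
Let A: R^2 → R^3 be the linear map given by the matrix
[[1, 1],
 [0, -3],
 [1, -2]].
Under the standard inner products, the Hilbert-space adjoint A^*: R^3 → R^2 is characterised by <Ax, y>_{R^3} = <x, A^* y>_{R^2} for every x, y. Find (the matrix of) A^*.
A^* = A^T =
[[1, 0, 1],
 [1, -3, -2]]

For real matrices with standard dot products, the defining identity <Ax, y> = <x, A^* y> gives (Ax)^T y = x^T (A^*) y, i.e. x^T A^T y = x^T (A^*) y. Since this holds for all x, y, we must have A^* = A^T. Therefore
A^* =
[[1, 0, 1],
 [1, -3, -2]].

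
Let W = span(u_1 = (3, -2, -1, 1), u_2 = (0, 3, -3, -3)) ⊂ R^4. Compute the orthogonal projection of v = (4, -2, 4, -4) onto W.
proj_W(v) = (60/41, -54/41, -6/41, 34/41)

Set up U = [u_1 | ... | u_2] ∈ R^(4×2). The projector onto W = col(U) is P = U (U^T U)^(-1) U^T.
Compute U^T U =
  [15, -6]
  [-6, 27],
and U^T v = (8, -6).
Solve U^T U · c = U^T v for the coefficients: c = (20/41, -14/123). The projection is proj_W(v) = U c.
Check: (v - proj_W(v)) · u_1 = 0  (should be 0).
Check: (v - proj_W(v)) · u_2 = 0  (should be 0).
Result: proj_W(v) = (60/41, -54/41, -6/41, 34/41).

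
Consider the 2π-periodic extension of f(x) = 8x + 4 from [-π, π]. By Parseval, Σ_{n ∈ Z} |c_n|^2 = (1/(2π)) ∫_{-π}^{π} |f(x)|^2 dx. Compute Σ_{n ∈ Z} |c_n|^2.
Σ |c_n|^2 = 64π^2/3 + 16

Expand and integrate term by term over [-π, π]:
  ∫ (8x)^2 dx = 64·(2π^3/3); ∫ 2·8·(4)·x dx = 0 (odd integrand); ∫ 4^2 dx = 16·2π.
So (1/(2π)) ∫_{-π}^{π} (8x + 4)^2 dx = 64π^2/3 + 16 = 64π^2/3 + 16.
Parseval ⇒ Σ |c_n|^2 = 64π^2/3 + 16.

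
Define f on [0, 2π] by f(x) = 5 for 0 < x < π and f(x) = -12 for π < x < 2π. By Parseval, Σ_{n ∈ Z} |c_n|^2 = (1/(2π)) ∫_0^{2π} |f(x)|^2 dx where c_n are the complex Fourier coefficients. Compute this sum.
Σ |c_n|^2 = 169/2

Parseval equates the L^2 energy of f (normalised by 1/(2π)) with the ℓ^2 sum of its Fourier coefficients: (1/(2π)) ∫_0^{2π} |f|^2 = Σ |c_n|^2.
Compute the left side: (1/(2π)) [∫_0^π 5^2 dx + ∫_π^{2π} (-12)^2 dx] = (1/(2π)) · (25π + 144π) = (25 + 144)/2 = 169/2.
So Σ_{n ∈ Z} |c_n|^2 = 169/2.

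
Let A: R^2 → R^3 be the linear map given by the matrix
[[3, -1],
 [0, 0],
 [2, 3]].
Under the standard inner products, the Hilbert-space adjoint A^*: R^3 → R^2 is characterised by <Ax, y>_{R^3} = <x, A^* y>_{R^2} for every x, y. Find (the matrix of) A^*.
A^* = A^T =
[[3, 0, 2],
 [-1, 0, 3]]

For real matrices with standard dot products, the defining identity <Ax, y> = <x, A^* y> gives (Ax)^T y = x^T (A^*) y, i.e. x^T A^T y = x^T (A^*) y. Since this holds for all x, y, we must have A^* = A^T. Therefore
A^* =
[[3, 0, 2],
 [-1, 0, 3]].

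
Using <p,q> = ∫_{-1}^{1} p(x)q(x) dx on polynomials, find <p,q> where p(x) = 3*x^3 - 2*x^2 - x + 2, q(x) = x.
<p,q> = 8/15

Expand the product: p(x)·q(x) = 3*x^4 - 2*x^3 - x^2 + 2*x.
∫_{-1}^{1} of each monomial x^k gives [2/(k+1) if k even, 0 if k odd]. Integrating term-by-term (or equivalently evaluating the antiderivative F(x) = 3*x^5/5 - x^4/2 - x^3/3 + x^2 at the endpoints):
  F(1) − F(−1) = 23/30 − (7/30) = 8/15.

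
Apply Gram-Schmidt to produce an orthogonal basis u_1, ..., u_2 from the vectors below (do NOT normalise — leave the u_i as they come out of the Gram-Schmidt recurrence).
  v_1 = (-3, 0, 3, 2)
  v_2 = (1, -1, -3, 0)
Orthogonal basis:
  u_1 = (-3, 0, 3, 2)
  u_2 = (-7/11, -1, -15/11, 12/11)

Apply the Gram-Schmidt recurrence
  u_1 = v_1
  u_i = v_i − Σ_{j<i} ((v_i · u_j) / (u_j · u_j)) · u_j.

Step by step this gives:
  u_1 = (-3, 0, 3, 2)
  u_2 = (-7/11, -1, -15/11, 12/11)

Orthogonality check:
  u_2 · u_1 = 0 (should be 0)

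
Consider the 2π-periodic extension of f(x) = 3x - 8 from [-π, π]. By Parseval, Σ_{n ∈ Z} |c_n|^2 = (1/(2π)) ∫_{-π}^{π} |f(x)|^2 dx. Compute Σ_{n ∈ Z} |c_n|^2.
Σ |c_n|^2 = 3π^2 + 64

Expand and integrate term by term over [-π, π]:
  ∫ (3x)^2 dx = 9·(2π^3/3); ∫ 2·3·(-8)·x dx = 0 (odd integrand); ∫ (-8)^2 dx = 64·2π.
So (1/(2π)) ∫_{-π}^{π} (3x - 8)^2 dx = 9π^2/3 + 64 = 3π^2 + 64.
Parseval ⇒ Σ |c_n|^2 = 3π^2 + 64.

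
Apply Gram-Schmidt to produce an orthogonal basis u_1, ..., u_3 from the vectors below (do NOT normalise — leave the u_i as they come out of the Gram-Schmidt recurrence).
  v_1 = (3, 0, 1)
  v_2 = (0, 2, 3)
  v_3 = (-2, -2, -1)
Orthogonal basis:
  u_1 = (3, 0, 1)
  u_2 = (-9/10, 2, 27/10)
  u_3 = (-32/121, -144/121, 96/121)

Apply the Gram-Schmidt recurrence
  u_1 = v_1
  u_i = v_i − Σ_{j<i} ((v_i · u_j) / (u_j · u_j)) · u_j.

Step by step this gives:
  u_1 = (3, 0, 1)
  u_2 = (-9/10, 2, 27/10)
  u_3 = (-32/121, -144/121, 96/121)

Orthogonality check:
  u_2 · u_1 = 0 (should be 0)
  u_3 · u_1 = 0 (should be 0)
  u_3 · u_2 = 0 (should be 0)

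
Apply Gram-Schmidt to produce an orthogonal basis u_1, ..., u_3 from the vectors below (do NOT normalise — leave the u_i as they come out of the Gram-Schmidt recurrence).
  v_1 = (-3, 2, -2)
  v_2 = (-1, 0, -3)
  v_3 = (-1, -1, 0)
Orthogonal basis:
  u_1 = (-3, 2, -2)
  u_2 = (10/17, -18/17, -33/17)
  u_3 = (-78/89, -91/89, 26/89)

Apply the Gram-Schmidt recurrence
  u_1 = v_1
  u_i = v_i − Σ_{j<i} ((v_i · u_j) / (u_j · u_j)) · u_j.

Step by step this gives:
  u_1 = (-3, 2, -2)
  u_2 = (10/17, -18/17, -33/17)
  u_3 = (-78/89, -91/89, 26/89)

Orthogonality check:
  u_2 · u_1 = 0 (should be 0)
  u_3 · u_1 = 0 (should be 0)
  u_3 · u_2 = 0 (should be 0)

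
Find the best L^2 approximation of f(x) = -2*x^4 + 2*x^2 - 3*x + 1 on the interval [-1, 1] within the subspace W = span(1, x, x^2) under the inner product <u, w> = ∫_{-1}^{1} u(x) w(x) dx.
g(x) = 2*x^2/7 - 3*x + 41/35

The best approximation g ∈ W is the orthogonal projection of f onto W. Writing g = a_0 + a_1 x + a_2 x^2, the coefficients solve the normal equations G · a = b where
  G_{ij} = <φ_i, φ_j> and b_i = <f, φ_i>, with φ_0 = 1, φ_1 = x, φ_2 = x^2.
G =
  [2, 0, 2/3]
  [0, 2/3, 0]
  [2/3, 0, 2/5],
b = (38/15, -2, 94/105).
Solving gives a_0 = 41/35, a_1 = -3, a_2 = 2/7, so
  g(x) = 2*x^2/7 - 3*x + 41/35.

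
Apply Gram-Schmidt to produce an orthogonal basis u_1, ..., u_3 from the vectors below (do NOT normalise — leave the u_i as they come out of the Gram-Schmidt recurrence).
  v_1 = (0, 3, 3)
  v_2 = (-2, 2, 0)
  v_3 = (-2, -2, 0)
Orthogonal basis:
  u_1 = (0, 3, 3)
  u_2 = (-2, 1, -1)
  u_3 = (-4/3, -4/3, 4/3)

Apply the Gram-Schmidt recurrence
  u_1 = v_1
  u_i = v_i − Σ_{j<i} ((v_i · u_j) / (u_j · u_j)) · u_j.

Step by step this gives:
  u_1 = (0, 3, 3)
  u_2 = (-2, 1, -1)
  u_3 = (-4/3, -4/3, 4/3)

Orthogonality check:
  u_2 · u_1 = 0 (should be 0)
  u_3 · u_1 = 0 (should be 0)
  u_3 · u_2 = 0 (should be 0)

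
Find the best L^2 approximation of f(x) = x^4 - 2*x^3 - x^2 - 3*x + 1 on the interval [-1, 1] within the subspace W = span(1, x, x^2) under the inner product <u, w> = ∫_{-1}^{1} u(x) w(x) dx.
g(x) = -x^2/7 - 21*x/5 + 32/35

The best approximation g ∈ W is the orthogonal projection of f onto W. Writing g = a_0 + a_1 x + a_2 x^2, the coefficients solve the normal equations G · a = b where
  G_{ij} = <φ_i, φ_j> and b_i = <f, φ_i>, with φ_0 = 1, φ_1 = x, φ_2 = x^2.
G =
  [2, 0, 2/3]
  [0, 2/3, 0]
  [2/3, 0, 2/5],
b = (26/15, -14/5, 58/105).
Solving gives a_0 = 32/35, a_1 = -21/5, a_2 = -1/7, so
  g(x) = -x^2/7 - 21*x/5 + 32/35.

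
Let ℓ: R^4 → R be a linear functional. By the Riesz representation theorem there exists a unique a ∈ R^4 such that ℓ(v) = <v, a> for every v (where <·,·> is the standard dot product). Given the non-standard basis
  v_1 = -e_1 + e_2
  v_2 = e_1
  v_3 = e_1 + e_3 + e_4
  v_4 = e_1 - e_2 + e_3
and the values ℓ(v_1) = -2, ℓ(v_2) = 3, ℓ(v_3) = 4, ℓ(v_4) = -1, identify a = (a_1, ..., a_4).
a = (3, 1, -3, 4)

Write a = (a_1, ..., a_4) in the standard basis. For each basis vector v_i, ℓ(v_i) = <v_i, a> is a linear equation in the a_j's. Collect the n equations into a matrix system V a = ℓ, where row i of V is v_i (expressed in the standard basis). Since V is invertible (lower-triangular with 1s on the diagonal, up to permutation), solve by back-substitution:
  V =
[[-1, 1, 0, 0],
 [1, 0, 0, 0],
 [1, 0, 1, 1],
 [1, -1, 1, 0]]
  V a = (-2, 3, 4, -1)
Solving gives a = (3, 1, -3, 4).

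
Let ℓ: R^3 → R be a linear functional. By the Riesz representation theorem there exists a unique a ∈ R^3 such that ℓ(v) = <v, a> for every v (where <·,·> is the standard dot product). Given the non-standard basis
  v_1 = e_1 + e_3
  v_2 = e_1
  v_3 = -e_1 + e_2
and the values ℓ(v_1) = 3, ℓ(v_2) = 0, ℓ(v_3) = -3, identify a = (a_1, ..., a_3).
a = (0, -3, 3)

Write a = (a_1, ..., a_3) in the standard basis. For each basis vector v_i, ℓ(v_i) = <v_i, a> is a linear equation in the a_j's. Collect the n equations into a matrix system V a = ℓ, where row i of V is v_i (expressed in the standard basis). Since V is invertible (lower-triangular with 1s on the diagonal, up to permutation), solve by back-substitution:
  V =
[[1, 0, 1],
 [1, 0, 0],
 [-1, 1, 0]]
  V a = (3, 0, -3)
Solving gives a = (0, -3, 3).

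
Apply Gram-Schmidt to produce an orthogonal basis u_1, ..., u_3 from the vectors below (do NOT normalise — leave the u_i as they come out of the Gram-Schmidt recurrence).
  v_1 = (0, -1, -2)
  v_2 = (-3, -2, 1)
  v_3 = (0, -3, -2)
Orthogonal basis:
  u_1 = (0, -1, -2)
  u_2 = (-3, -2, 1)
  u_3 = (6/7, -36/35, 18/35)

Apply the Gram-Schmidt recurrence
  u_1 = v_1
  u_i = v_i − Σ_{j<i} ((v_i · u_j) / (u_j · u_j)) · u_j.

Step by step this gives:
  u_1 = (0, -1, -2)
  u_2 = (-3, -2, 1)
  u_3 = (6/7, -36/35, 18/35)

Orthogonality check:
  u_2 · u_1 = 0 (should be 0)
  u_3 · u_1 = 0 (should be 0)
  u_3 · u_2 = 0 (should be 0)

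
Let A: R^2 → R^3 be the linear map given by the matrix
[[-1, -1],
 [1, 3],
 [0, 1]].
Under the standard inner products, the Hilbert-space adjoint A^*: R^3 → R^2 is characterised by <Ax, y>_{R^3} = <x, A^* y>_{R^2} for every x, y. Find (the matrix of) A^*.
A^* = A^T =
[[-1, 1, 0],
 [-1, 3, 1]]

For real matrices with standard dot products, the defining identity <Ax, y> = <x, A^* y> gives (Ax)^T y = x^T (A^*) y, i.e. x^T A^T y = x^T (A^*) y. Since this holds for all x, y, we must have A^* = A^T. Therefore
A^* =
[[-1, 1, 0],
 [-1, 3, 1]].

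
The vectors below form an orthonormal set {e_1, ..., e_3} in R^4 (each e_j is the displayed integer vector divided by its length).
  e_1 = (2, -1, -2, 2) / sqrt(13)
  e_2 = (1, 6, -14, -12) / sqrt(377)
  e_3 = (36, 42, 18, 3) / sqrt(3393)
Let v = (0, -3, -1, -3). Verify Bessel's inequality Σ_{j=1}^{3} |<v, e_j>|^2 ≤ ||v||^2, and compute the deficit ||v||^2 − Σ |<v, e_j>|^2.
Σ |<v, e_j>|^2 = 126/13; ||v||^2 = 19; deficit = 121/13

Write each e_j = u_j / sqrt(<u_j, u_j>) where u_j is the displayed integer vector. Then <v, e_j> = <v, u_j> / sqrt(<u_j, u_j>), so |<v, e_j>|^2 = <v, u_j>^2 / <u_j, u_j>.
Coefficients: <v, e_1> = -1/sqrt(13), <v, e_2> = 32/sqrt(377), <v, e_3> = -153/sqrt(3393).
Square and sum: Σ |<v, e_j>|^2 = 126/13.
Compute ||v||^2 = v·v = 19.
Deficit = 19 − 126/13 = 121/13 ≥ 0, confirming Bessel's inequality. (The deficit equals ||v − Σ <v,e_j> e_j||^2, the squared distance from v to span{e_j}.)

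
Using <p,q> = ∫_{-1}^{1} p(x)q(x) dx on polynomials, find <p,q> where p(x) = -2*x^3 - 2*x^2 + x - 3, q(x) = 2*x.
<p,q> = -4/15

Expand the product: p(x)·q(x) = -4*x^4 - 4*x^3 + 2*x^2 - 6*x.
∫_{-1}^{1} of each monomial x^k gives [2/(k+1) if k even, 0 if k odd]. Integrating term-by-term (or equivalently evaluating the antiderivative F(x) = -4*x^5/5 - x^4 + 2*x^3/3 - 3*x^2 at the endpoints):
  F(1) − F(−1) = -62/15 − (-58/15) = -4/15.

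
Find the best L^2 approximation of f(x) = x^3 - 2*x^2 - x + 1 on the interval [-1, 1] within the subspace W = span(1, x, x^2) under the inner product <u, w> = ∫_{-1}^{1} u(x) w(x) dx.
g(x) = -2*x^2 - 2*x/5 + 1

The best approximation g ∈ W is the orthogonal projection of f onto W. Writing g = a_0 + a_1 x + a_2 x^2, the coefficients solve the normal equations G · a = b where
  G_{ij} = <φ_i, φ_j> and b_i = <f, φ_i>, with φ_0 = 1, φ_1 = x, φ_2 = x^2.
G =
  [2, 0, 2/3]
  [0, 2/3, 0]
  [2/3, 0, 2/5],
b = (2/3, -4/15, -2/15).
Solving gives a_0 = 1, a_1 = -2/5, a_2 = -2, so
  g(x) = -2*x^2 - 2*x/5 + 1.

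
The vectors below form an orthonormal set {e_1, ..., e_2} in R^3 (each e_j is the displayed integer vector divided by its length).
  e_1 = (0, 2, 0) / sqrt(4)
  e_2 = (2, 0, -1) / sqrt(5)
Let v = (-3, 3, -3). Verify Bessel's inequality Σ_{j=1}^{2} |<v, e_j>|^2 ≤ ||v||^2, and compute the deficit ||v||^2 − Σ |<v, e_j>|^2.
Σ |<v, e_j>|^2 = 54/5; ||v||^2 = 27; deficit = 81/5

Write each e_j = u_j / sqrt(<u_j, u_j>) where u_j is the displayed integer vector. Then <v, e_j> = <v, u_j> / sqrt(<u_j, u_j>), so |<v, e_j>|^2 = <v, u_j>^2 / <u_j, u_j>.
Coefficients: <v, e_1> = 6/sqrt(4), <v, e_2> = -3/sqrt(5).
Square and sum: Σ |<v, e_j>|^2 = 54/5.
Compute ||v||^2 = v·v = 27.
Deficit = 27 − 54/5 = 81/5 ≥ 0, confirming Bessel's inequality. (The deficit equals ||v − Σ <v,e_j> e_j||^2, the squared distance from v to span{e_j}.)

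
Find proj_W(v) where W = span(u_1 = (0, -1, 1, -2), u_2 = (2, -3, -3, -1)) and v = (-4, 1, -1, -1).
proj_W(v) = (-42/67, 56/67, 70/67, 7/67)

Set up U = [u_1 | ... | u_2] ∈ R^(4×2). The projector onto W = col(U) is P = U (U^T U)^(-1) U^T.
Compute U^T U =
  [6, 2]
  [2, 23],
and U^T v = (0, -7).
Solve U^T U · c = U^T v for the coefficients: c = (7/67, -21/67). The projection is proj_W(v) = U c.
Check: (v - proj_W(v)) · u_1 = 0  (should be 0).
Check: (v - proj_W(v)) · u_2 = 0  (should be 0).
Result: proj_W(v) = (-42/67, 56/67, 70/67, 7/67).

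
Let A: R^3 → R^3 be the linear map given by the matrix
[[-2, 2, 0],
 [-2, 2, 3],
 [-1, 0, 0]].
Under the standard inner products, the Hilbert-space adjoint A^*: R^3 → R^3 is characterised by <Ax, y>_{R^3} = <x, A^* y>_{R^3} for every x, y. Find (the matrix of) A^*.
A^* = A^T =
[[-2, -2, -1],
 [2, 2, 0],
 [0, 3, 0]]

For real matrices with standard dot products, the defining identity <Ax, y> = <x, A^* y> gives (Ax)^T y = x^T (A^*) y, i.e. x^T A^T y = x^T (A^*) y. Since this holds for all x, y, we must have A^* = A^T. Therefore
A^* =
[[-2, -2, -1],
 [2, 2, 0],
 [0, 3, 0]].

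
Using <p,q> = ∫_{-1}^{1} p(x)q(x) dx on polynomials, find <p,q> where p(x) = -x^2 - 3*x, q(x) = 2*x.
<p,q> = -4

Expand the product: p(x)·q(x) = -2*x^3 - 6*x^2.
∫_{-1}^{1} of each monomial x^k gives [2/(k+1) if k even, 0 if k odd]. Integrating term-by-term (or equivalently evaluating the antiderivative F(x) = -x^4/2 - 2*x^3 at the endpoints):
  F(1) − F(−1) = -5/2 − (3/2) = -4.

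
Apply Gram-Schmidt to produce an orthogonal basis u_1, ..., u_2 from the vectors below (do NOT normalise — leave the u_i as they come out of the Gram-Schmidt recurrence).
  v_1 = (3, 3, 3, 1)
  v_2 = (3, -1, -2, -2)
Orthogonal basis:
  u_1 = (3, 3, 3, 1)
  u_2 = (45/14, -11/14, -25/14, -27/14)

Apply the Gram-Schmidt recurrence
  u_1 = v_1
  u_i = v_i − Σ_{j<i} ((v_i · u_j) / (u_j · u_j)) · u_j.

Step by step this gives:
  u_1 = (3, 3, 3, 1)
  u_2 = (45/14, -11/14, -25/14, -27/14)

Orthogonality check:
  u_2 · u_1 = 0 (should be 0)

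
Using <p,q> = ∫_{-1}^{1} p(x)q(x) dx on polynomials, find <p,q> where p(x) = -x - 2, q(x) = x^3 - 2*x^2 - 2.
<p,q> = 154/15

Expand the product: p(x)·q(x) = -x^4 + 4*x^2 + 2*x + 4.
∫_{-1}^{1} of each monomial x^k gives [2/(k+1) if k even, 0 if k odd]. Integrating term-by-term (or equivalently evaluating the antiderivative F(x) = -x^5/5 + 4*x^3/3 + x^2 + 4*x at the endpoints):
  F(1) − F(−1) = 92/15 − (-62/15) = 154/15.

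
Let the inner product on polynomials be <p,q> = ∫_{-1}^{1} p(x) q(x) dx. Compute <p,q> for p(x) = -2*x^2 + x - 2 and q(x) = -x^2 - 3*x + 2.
<p,q> = -158/15

Expand the product: p(x)·q(x) = 2*x^4 + 5*x^3 - 5*x^2 + 8*x - 4.
∫_{-1}^{1} of each monomial x^k gives [2/(k+1) if k even, 0 if k odd]. Integrating term-by-term (or equivalently evaluating the antiderivative F(x) = 2*x^5/5 + 5*x^4/4 - 5*x^3/3 + 4*x^2 - 4*x at the endpoints):
  F(1) − F(−1) = -1/60 − (631/60) = -158/15.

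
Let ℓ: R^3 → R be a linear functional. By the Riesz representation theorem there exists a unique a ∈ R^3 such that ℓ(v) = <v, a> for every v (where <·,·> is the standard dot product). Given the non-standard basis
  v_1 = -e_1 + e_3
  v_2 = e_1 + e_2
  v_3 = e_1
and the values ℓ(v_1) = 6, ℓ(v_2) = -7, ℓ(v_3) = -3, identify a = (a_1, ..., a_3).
a = (-3, -4, 3)

Write a = (a_1, ..., a_3) in the standard basis. For each basis vector v_i, ℓ(v_i) = <v_i, a> is a linear equation in the a_j's. Collect the n equations into a matrix system V a = ℓ, where row i of V is v_i (expressed in the standard basis). Since V is invertible (lower-triangular with 1s on the diagonal, up to permutation), solve by back-substitution:
  V =
[[-1, 0, 1],
 [1, 1, 0],
 [1, 0, 0]]
  V a = (6, -7, -3)
Solving gives a = (-3, -4, 3).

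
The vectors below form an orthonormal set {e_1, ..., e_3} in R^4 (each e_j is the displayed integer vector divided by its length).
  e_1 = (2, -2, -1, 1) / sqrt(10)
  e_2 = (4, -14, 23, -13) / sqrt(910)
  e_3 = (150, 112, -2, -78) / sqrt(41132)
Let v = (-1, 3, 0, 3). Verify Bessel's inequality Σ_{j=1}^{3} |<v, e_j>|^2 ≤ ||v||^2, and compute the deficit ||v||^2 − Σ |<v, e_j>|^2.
Σ |<v, e_j>|^2 = 1186/113; ||v||^2 = 19; deficit = 961/113

Write each e_j = u_j / sqrt(<u_j, u_j>) where u_j is the displayed integer vector. Then <v, e_j> = <v, u_j> / sqrt(<u_j, u_j>), so |<v, e_j>|^2 = <v, u_j>^2 / <u_j, u_j>.
Coefficients: <v, e_1> = -5/sqrt(10), <v, e_2> = -85/sqrt(910), <v, e_3> = -48/sqrt(41132).
Square and sum: Σ |<v, e_j>|^2 = 1186/113.
Compute ||v||^2 = v·v = 19.
Deficit = 19 − 1186/113 = 961/113 ≥ 0, confirming Bessel's inequality. (The deficit equals ||v − Σ <v,e_j> e_j||^2, the squared distance from v to span{e_j}.)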